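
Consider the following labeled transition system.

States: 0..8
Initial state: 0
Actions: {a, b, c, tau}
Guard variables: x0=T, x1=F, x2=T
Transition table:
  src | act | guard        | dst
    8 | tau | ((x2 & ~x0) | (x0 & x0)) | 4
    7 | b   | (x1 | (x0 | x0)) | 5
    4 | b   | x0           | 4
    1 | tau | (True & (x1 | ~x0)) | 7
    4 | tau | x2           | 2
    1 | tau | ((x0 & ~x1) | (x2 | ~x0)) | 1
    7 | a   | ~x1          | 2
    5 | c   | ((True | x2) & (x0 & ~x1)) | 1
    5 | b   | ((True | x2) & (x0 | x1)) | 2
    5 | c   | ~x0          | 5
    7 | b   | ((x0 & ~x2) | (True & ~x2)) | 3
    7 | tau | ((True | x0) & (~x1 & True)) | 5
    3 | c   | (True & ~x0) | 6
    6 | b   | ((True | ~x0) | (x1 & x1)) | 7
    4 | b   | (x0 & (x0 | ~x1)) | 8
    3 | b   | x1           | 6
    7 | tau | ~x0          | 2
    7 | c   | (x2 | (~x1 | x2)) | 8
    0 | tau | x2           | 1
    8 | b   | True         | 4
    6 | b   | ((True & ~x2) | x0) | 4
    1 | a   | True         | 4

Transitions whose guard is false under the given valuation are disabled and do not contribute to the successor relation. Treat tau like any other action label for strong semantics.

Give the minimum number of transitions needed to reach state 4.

BFS to 4:
  Layer 0: {0}
  Layer 1: {1}
  Layer 2: {4}
depth(4)=2, e.g. tau·a

Answer: 2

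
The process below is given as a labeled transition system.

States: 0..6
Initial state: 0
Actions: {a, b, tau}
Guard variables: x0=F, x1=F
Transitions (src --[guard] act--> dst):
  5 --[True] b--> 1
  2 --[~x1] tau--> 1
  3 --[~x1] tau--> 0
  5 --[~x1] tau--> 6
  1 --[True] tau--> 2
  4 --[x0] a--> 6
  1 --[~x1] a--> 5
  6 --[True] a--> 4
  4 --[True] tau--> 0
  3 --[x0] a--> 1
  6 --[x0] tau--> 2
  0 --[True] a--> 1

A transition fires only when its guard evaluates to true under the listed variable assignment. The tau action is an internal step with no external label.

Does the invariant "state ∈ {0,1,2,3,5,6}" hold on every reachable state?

Safe = {0,1,2,3,5,6}
R = {0,1,2,4,5,6}
  0: ok
  1: ok
  2: ok
  4: outside
  5: ok
  6: ok
counterexample path to 4: a·a·tau·a

Answer: INVARIANT VIOLATED at state 4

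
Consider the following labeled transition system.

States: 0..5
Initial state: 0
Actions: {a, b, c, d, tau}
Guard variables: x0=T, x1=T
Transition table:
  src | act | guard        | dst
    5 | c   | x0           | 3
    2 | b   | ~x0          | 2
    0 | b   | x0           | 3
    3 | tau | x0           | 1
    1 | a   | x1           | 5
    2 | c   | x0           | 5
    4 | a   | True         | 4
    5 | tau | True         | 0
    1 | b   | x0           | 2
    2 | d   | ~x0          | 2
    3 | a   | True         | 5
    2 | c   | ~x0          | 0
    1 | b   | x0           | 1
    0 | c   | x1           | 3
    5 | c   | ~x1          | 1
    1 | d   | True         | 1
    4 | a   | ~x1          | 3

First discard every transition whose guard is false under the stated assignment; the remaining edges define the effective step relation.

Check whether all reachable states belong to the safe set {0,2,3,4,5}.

Answer: INVARIANT VIOLATED at state 1

Trace:
Allowed set {0,2,3,4,5}
Reach set: {0,1,2,3,5}
  0: safe
  1: outside
  2: safe
  3: safe
  5: safe
counterexample path to 1: b·tau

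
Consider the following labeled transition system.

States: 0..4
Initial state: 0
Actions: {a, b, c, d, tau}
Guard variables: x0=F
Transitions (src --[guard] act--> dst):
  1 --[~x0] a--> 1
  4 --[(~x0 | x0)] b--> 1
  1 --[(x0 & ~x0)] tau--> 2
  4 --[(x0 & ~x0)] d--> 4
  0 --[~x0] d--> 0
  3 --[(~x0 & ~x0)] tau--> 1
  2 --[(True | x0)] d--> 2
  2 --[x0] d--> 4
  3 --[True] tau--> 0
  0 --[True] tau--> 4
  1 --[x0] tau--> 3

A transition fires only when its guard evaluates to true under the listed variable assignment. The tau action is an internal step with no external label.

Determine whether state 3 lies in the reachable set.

After dropping false guards: 7 live edges.
Layer 0: {0}
Layer 1: {4}  cumulative {0,4}
Layer 2: {1}  cumulative {0,1,4}
R = {0,1,4}

Answer: UNREACHABLE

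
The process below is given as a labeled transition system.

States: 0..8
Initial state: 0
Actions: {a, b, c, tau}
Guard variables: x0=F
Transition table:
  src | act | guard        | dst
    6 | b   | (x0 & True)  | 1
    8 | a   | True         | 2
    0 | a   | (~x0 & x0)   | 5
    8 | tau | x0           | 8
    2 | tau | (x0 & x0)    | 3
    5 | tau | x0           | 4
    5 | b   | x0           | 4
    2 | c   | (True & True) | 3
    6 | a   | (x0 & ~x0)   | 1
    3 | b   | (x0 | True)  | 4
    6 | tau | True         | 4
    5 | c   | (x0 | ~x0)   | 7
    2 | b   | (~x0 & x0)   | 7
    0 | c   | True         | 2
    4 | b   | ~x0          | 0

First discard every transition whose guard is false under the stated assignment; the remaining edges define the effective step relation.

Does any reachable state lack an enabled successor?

Reachable = {0,2,3,4}
  0: c→2  [1 exit(s)]
  2: c→3  [1 exit(s)]
  3: b→4  [1 exit(s)]
  4: b→0  [1 exit(s)]

Answer: DEADLOCK-FREE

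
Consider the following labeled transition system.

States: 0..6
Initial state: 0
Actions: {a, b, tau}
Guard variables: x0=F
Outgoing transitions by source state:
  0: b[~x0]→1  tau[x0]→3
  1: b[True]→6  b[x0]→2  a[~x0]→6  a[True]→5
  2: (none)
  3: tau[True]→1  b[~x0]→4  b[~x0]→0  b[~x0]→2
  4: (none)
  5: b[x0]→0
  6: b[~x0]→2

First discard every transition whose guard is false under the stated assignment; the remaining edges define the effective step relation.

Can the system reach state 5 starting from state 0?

9 transition(s) survive guard evaluation.
Layer 0: {0}
Layer 1: {1}  cumulative {0,1}
Layer 2: {5,6}  cumulative {0,1,5,6}
Layer 3: {2}  cumulative {0,1,2,5,6}
Reach set: {0,1,2,5,6}
trace reaching 5: b·a

Answer: REACHABLE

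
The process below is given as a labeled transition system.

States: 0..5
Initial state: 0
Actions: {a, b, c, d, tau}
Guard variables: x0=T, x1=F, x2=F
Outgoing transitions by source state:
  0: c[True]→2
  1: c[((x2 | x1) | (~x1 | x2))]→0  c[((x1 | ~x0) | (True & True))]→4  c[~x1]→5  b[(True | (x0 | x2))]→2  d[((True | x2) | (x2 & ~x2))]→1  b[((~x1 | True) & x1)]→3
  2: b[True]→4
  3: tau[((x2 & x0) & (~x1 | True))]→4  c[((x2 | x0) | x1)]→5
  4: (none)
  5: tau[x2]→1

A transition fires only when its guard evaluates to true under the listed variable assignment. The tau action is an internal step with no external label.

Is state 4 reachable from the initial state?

Answer: REACHABLE

Trace:
8 transition(s) survive guard evaluation.
Layer 0: {0}
Layer 1: {2}  now seen {0,2}
Layer 2: {4}  now seen {0,2,4}
Reachable = {0,2,4}
witness 4: c·b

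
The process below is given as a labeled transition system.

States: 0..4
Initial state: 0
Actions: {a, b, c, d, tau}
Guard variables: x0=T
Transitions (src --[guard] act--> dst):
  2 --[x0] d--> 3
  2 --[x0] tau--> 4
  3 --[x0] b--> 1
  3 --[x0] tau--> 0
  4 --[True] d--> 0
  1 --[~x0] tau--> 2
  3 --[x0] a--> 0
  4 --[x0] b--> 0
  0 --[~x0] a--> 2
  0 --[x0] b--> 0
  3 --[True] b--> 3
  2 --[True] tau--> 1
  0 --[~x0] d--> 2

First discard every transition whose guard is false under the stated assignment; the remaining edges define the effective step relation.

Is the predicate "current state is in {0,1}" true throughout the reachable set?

Inv-set: {0,1}
Reachable = {0}
  0: ok

Answer: INVARIANT HOLDS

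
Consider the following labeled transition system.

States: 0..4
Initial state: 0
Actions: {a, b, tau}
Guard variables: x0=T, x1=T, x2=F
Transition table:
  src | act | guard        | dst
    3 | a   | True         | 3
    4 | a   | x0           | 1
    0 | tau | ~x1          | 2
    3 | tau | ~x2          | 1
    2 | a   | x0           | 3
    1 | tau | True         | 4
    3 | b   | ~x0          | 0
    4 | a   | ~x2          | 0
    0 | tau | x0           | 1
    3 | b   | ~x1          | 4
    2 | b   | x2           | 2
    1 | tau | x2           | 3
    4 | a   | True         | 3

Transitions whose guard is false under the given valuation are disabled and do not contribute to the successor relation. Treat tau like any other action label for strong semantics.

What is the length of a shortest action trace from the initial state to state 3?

Answer: 3

Analysis:
Layered search for 3:
  L0 = {0}
  L1 = {1}
  L2 = {4}
  L3 = {3}
first hit 3 at d=3 via tau·tau·a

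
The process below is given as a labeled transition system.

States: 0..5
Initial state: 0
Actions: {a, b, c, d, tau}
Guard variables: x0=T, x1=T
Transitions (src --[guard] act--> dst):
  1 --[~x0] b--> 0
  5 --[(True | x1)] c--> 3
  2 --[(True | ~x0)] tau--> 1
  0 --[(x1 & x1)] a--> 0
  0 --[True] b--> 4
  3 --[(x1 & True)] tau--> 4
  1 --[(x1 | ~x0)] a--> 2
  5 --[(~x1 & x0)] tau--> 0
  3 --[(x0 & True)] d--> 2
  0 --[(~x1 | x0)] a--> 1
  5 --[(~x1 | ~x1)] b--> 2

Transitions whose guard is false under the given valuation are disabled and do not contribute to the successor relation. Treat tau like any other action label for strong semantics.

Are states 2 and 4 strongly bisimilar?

Bisimulation quotient by refinement:
  round 0: {{0,1,2,3,4,5}}
  round 1: {{0},{1},{2},{3},{4},{5}}
6 equivalence class(es) (converged in 2)
2∈{2}, 4∈{4}

Answer: NOT BISIMILAR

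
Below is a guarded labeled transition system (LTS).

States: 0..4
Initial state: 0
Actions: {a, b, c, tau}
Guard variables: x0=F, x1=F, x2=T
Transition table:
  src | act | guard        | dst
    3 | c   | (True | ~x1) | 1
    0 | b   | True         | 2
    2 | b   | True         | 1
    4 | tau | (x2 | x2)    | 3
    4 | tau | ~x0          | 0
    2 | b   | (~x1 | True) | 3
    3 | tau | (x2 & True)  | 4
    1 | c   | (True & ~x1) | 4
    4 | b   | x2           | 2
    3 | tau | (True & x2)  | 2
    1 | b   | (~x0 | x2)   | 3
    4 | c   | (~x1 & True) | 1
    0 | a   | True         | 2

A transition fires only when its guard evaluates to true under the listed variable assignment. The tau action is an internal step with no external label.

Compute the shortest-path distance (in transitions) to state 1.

BFS to 1:
  depth 0: {0}
  depth 1: {2}
  depth 2: {1,3}
first hit 1 at d=2 via a·b

Answer: 2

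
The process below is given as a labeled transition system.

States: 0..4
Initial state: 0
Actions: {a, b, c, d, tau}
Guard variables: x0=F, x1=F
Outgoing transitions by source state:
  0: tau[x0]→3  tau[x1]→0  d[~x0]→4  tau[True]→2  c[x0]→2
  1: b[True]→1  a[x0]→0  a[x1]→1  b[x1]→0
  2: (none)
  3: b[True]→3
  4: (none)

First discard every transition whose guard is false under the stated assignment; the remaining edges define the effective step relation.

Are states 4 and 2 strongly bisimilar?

Compute ~ classes (split until stable):
  P[0] = {{0,1,2,3,4}}
  P[1] = {{0},{1,3},{2,4}}
stable after 2 split(s): 3 block(s)
class of 4: {2,4}; class of 2: {2,4}

Answer: BISIMILAR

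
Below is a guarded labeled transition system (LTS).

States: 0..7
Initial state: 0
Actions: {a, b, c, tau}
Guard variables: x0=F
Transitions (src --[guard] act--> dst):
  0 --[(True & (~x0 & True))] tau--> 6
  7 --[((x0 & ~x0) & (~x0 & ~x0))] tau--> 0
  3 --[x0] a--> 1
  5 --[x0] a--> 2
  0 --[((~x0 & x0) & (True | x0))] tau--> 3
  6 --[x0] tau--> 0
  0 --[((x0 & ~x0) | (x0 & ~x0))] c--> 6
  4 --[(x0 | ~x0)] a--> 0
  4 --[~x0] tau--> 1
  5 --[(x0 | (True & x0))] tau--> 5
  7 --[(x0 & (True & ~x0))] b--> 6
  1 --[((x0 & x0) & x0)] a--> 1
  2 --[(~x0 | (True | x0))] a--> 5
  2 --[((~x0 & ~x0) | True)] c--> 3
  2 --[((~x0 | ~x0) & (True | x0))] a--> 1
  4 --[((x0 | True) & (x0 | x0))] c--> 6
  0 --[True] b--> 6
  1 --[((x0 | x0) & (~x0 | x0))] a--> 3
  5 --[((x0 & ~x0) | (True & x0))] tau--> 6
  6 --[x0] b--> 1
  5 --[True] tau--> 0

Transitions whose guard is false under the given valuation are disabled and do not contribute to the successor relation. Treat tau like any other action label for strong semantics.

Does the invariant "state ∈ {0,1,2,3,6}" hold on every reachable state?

Inv-set: {0,1,2,3,6}
Reachable = {0,6}
  0: safe
  6: safe

Answer: INVARIANT HOLDS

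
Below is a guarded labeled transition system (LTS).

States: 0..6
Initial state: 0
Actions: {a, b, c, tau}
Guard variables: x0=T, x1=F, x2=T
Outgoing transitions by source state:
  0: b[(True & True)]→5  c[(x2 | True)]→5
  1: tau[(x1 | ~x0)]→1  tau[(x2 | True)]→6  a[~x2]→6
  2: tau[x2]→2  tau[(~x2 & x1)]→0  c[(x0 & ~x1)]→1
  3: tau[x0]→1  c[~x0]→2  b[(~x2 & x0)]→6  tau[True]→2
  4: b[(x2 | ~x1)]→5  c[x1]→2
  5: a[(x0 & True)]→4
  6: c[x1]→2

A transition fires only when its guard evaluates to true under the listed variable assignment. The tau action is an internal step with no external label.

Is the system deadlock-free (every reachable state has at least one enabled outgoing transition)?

Reachable = {0,4,5}
  0: b→5  c→5  [2 exit(s)]
  4: b→5  [1 exit(s)]
  5: a→4  [1 exit(s)]

Answer: DEADLOCK-FREE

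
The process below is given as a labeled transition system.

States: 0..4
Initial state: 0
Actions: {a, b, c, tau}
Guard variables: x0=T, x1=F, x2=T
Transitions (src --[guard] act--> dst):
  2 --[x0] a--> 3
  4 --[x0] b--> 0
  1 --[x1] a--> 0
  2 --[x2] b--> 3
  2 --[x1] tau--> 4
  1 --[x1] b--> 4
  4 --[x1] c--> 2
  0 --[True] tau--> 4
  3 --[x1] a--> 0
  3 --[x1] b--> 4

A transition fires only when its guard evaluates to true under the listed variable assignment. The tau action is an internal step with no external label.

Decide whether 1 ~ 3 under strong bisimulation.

Refine partition for ~:
  round 0: {{0,1,2,3,4}}
  round 1: {{0},{1,3},{2},{4}}
Fixed point at round 2; 4 class(es).
1∈{1,3}, 3∈{1,3}

Answer: BISIMILAR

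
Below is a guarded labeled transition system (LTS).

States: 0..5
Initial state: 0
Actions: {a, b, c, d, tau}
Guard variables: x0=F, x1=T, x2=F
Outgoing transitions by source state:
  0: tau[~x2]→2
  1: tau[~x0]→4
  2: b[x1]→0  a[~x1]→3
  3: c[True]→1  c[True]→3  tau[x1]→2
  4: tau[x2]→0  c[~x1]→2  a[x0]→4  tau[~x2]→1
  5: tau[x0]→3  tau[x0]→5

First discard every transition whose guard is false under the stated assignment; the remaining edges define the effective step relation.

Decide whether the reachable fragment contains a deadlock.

Reachable = {0,2}
  0: tau→2  [1 out]
  2: b→0  [1 out]

Answer: DEADLOCK-FREE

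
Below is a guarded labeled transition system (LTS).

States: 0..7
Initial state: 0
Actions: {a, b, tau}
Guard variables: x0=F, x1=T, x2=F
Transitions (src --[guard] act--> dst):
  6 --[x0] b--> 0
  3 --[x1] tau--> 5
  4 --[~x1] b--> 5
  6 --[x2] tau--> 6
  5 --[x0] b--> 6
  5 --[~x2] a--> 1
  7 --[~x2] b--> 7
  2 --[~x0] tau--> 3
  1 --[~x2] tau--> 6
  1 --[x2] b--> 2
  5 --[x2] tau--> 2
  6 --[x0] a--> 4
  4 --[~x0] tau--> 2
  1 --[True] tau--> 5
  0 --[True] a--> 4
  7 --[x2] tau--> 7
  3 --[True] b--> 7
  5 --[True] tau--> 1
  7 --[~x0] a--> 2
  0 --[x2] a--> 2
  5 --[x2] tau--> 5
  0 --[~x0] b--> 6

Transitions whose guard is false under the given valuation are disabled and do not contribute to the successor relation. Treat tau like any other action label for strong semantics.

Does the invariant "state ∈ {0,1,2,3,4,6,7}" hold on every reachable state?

Inv-set: {0,1,2,3,4,6,7}
Reach set: {0,1,2,3,4,5,6,7}
  0: safe
  1: safe
  2: safe
  3: safe
  4: safe
  5: outside
  6: safe
  7: safe
counterexample path to 5: a·tau·tau·tau

Answer: INVARIANT VIOLATED at state 5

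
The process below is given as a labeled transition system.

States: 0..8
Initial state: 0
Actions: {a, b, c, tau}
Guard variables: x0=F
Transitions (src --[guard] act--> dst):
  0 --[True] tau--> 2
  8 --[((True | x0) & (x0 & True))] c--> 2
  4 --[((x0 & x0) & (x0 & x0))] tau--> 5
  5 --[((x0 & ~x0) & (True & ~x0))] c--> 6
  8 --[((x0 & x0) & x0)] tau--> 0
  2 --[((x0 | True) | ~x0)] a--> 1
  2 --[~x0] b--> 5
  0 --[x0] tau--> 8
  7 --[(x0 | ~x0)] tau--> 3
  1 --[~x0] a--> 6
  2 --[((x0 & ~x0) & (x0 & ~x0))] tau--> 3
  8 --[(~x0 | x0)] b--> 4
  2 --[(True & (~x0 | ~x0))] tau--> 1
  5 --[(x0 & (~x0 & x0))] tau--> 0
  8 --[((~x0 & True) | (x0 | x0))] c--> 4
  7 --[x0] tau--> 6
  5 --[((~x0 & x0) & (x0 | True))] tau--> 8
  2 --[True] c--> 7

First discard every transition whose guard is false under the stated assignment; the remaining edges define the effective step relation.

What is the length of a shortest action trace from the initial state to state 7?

Layered search for 7:
  Layer 0: {0}
  Layer 1: {2}
  Layer 2: {1,5,7}
depth(7)=2, e.g. tau·c

Answer: 2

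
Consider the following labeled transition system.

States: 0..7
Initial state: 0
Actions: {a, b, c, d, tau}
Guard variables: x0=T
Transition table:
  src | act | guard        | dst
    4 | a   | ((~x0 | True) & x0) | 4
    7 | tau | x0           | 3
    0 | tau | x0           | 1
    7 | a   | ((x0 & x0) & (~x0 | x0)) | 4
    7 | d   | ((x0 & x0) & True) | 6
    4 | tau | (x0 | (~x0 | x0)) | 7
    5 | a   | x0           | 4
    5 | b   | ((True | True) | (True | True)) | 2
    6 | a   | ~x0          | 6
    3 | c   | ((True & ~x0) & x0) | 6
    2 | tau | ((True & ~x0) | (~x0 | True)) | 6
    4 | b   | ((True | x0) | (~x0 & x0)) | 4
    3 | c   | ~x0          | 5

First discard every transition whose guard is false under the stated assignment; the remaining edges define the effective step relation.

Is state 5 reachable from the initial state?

Answer: UNREACHABLE

Trace:
10 transition(s) survive guard evaluation.
Layer 0: {0}
Layer 1: {1}  now seen {0,1}
Reach set: {0,1}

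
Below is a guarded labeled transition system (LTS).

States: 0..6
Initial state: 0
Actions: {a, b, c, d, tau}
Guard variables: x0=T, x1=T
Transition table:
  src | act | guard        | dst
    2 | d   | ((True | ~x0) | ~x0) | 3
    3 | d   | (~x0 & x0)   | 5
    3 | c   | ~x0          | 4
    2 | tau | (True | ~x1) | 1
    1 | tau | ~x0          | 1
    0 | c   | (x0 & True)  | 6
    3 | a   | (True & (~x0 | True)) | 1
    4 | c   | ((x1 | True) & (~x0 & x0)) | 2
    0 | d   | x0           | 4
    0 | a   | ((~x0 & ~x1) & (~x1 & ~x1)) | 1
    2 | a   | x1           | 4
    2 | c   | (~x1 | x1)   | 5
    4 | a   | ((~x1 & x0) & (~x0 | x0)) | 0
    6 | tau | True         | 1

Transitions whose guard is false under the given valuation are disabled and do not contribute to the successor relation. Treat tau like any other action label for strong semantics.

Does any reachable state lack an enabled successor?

Answer: DEADLOCK at state 1

Working:
Reach set: {0,1,4,6}
  0: c→6  d→4  [2 exit(s)]
  1: ∅  [no exit]
  4: ∅  [no exit]
  6: tau→1  [1 exit(s)]
witness 1: c·tau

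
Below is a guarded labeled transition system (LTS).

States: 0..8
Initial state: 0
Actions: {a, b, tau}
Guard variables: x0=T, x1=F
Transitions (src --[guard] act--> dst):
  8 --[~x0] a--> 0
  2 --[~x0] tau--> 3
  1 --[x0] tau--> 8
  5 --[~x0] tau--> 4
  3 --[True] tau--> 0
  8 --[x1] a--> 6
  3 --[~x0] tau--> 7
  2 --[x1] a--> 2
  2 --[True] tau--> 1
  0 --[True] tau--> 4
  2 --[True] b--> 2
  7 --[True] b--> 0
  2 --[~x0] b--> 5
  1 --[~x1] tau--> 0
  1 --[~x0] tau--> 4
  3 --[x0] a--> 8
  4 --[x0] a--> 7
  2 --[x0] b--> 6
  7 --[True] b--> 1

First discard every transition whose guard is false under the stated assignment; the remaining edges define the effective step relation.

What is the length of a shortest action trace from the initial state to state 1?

Breadth-first toward 1:
  Layer 0: {0}
  Layer 1: {4}
  Layer 2: {7}
  Layer 3: {1}
first hit 1 at d=3 via tau·a·b

Answer: 3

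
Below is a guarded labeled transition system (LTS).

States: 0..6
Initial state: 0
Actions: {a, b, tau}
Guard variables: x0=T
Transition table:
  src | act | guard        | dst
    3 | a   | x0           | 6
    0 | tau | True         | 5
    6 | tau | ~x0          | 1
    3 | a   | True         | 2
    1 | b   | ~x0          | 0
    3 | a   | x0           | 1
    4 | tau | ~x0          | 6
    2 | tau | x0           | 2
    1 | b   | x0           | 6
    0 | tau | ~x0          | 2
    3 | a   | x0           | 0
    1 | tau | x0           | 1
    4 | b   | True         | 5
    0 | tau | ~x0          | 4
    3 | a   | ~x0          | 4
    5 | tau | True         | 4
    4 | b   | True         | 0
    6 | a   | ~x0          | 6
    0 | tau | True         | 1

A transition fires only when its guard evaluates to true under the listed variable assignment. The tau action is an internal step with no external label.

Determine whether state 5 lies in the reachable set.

12 transition(s) survive guard evaluation.
Layer 0: {0}
Layer 1: {1,5}  total {0,1,5}
Layer 2: {4,6}  total {0,1,4,5,6}
Reachable = {0,1,4,5,6}
trace reaching 5: tau

Answer: REACHABLE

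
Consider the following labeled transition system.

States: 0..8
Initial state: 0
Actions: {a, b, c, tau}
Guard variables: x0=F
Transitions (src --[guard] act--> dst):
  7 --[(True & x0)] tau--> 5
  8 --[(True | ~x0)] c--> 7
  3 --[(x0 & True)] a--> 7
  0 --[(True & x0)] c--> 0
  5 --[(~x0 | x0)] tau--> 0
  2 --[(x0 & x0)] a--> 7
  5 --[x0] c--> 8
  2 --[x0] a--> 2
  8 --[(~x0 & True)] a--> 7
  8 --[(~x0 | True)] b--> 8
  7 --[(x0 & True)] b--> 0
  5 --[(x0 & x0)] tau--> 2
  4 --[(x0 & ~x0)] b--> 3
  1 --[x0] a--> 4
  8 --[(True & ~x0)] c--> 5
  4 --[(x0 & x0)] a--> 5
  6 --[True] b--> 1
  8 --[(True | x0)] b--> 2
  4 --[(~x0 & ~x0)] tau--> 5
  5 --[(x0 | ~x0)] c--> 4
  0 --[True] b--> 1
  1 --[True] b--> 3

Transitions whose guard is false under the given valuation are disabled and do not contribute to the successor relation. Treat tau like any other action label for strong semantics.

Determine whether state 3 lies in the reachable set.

After dropping false guards: 11 live edges.
L0 = {0}
L1 = {1}  cumulative {0,1}
L2 = {3}  cumulative {0,1,3}
Reach set: {0,1,3}
Path to 3: b·b

Answer: REACHABLE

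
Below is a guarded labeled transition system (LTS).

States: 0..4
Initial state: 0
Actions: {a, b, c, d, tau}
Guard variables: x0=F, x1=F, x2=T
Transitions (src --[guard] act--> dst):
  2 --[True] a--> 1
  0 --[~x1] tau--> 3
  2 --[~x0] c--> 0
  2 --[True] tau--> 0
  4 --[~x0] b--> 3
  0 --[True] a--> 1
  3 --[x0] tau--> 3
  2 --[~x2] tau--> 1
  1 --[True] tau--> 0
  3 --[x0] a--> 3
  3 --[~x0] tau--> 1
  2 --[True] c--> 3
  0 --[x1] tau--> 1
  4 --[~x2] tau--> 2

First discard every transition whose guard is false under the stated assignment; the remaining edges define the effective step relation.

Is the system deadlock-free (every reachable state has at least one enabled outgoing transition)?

R = {0,1,3}
  0: a→1  tau→3  [deg 2]
  1: tau→0  [deg 1]
  3: tau→1  [deg 1]

Answer: DEADLOCK-FREE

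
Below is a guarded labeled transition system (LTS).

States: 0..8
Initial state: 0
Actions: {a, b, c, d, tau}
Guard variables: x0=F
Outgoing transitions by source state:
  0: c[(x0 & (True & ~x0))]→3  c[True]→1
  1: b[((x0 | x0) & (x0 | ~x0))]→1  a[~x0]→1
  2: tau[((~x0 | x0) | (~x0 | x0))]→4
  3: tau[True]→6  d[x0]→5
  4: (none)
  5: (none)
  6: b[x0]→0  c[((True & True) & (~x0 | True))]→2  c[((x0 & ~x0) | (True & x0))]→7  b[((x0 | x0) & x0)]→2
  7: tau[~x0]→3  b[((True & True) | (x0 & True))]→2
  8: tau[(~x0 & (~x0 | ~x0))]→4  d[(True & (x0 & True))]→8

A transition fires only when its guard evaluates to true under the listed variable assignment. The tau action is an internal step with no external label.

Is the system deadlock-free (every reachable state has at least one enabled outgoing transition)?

Answer: DEADLOCK-FREE

Analysis:
Reach set: {0,1}
  0: c→1  [1 out]
  1: a→1  [1 out]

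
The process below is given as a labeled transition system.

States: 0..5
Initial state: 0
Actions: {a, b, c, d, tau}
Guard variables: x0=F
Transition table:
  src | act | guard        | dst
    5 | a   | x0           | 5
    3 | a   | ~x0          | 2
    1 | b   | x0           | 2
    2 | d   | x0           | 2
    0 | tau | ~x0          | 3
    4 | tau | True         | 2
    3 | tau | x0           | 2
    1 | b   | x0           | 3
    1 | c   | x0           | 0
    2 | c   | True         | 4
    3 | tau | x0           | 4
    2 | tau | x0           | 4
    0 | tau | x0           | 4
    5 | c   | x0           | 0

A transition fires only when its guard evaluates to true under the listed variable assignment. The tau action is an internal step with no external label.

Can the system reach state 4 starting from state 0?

Answer: REACHABLE

Working:
Guard filter leaves 4 enabled edge(s).
Layer 0: {0}
Layer 1: {3}  cumulative {0,3}
Layer 2: {2}  cumulative {0,2,3}
Layer 3: {4}  cumulative {0,2,3,4}
Reach set: {0,2,3,4}
witness 4: tau·a·c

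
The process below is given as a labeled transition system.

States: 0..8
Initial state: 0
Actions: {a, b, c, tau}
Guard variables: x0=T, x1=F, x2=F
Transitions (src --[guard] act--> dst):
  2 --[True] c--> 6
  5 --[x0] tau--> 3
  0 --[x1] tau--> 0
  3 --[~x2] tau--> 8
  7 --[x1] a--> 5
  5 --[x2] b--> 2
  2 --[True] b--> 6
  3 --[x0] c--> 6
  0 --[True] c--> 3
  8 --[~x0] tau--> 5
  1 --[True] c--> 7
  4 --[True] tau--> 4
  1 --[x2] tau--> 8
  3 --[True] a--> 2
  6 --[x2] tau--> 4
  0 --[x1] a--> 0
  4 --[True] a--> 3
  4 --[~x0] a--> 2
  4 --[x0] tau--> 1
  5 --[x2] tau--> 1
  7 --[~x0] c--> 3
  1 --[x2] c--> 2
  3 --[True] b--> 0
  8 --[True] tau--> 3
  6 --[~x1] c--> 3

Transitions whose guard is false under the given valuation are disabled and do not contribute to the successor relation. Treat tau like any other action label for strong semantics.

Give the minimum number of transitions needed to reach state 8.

Answer: 2

Analysis:
BFS to 8:
  Layer 0: {0}
  Layer 1: {3}
  Layer 2: {2,6,8}
8 enters at depth 2; path c·tau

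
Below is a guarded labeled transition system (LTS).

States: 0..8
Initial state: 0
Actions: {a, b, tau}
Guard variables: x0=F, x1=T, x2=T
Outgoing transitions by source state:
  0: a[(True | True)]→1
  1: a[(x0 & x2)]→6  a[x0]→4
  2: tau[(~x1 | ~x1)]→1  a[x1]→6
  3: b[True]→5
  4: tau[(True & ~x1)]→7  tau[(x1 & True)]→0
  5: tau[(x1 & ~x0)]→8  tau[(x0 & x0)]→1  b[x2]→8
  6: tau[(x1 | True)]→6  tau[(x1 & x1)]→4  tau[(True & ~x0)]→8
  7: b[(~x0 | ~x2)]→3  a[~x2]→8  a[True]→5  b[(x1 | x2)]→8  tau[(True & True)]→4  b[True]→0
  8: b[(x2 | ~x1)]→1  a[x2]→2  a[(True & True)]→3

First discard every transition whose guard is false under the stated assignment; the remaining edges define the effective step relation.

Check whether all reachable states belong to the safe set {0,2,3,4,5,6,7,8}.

Answer: INVARIANT VIOLATED at state 1

Trace:
Inv-set: {0,2,3,4,5,6,7,8}
Reachable = {0,1}
  0: ok
  1: outside
witness against invariant: a → 1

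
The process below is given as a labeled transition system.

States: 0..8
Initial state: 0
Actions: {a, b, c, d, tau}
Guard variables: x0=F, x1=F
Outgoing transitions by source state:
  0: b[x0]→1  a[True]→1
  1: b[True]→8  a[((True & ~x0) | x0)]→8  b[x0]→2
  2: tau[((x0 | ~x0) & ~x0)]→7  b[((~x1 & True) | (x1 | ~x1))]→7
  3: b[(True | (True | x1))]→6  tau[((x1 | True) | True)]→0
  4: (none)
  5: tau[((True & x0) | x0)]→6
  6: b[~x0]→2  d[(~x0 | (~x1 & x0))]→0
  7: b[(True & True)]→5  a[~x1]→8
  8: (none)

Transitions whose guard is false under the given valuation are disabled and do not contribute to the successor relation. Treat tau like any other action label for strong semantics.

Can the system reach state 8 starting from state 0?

Answer: REACHABLE

Working:
Guard filter leaves 11 enabled edge(s).
depth 0: {0}
depth 1: {1}  total {0,1}
depth 2: {8}  total {0,1,8}
Reach set: {0,1,8}
Path to 8: a·b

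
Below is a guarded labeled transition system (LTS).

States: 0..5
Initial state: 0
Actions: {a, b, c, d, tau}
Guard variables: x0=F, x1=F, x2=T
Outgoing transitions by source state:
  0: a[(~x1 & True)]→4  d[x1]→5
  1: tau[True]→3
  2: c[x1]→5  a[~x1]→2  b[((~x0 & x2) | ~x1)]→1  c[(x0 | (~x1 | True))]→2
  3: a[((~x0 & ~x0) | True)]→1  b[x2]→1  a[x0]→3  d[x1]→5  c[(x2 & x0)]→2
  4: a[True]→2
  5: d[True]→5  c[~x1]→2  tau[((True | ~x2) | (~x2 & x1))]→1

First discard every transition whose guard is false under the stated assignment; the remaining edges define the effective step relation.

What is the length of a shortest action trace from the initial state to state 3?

BFS to 3:
  Layer 0: {0}
  Layer 1: {4}
  Layer 2: {2}
  Layer 3: {1}
  Layer 4: {3}
depth(3)=4, e.g. a·a·b·tau

Answer: 4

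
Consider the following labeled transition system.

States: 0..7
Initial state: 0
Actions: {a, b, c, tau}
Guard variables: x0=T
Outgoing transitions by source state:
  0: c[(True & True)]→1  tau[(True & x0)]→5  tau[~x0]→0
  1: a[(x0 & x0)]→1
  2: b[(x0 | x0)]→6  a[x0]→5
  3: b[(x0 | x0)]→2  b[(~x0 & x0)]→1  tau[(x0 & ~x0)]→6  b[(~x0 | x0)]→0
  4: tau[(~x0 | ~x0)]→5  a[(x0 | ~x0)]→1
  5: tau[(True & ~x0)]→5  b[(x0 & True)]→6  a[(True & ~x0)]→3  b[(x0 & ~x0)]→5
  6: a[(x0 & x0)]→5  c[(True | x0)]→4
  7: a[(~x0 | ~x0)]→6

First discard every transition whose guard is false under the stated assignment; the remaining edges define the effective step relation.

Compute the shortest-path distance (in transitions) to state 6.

Layered search for 6:
  depth 0: {0}
  depth 1: {1,5}
  depth 2: {6}
first hit 6 at d=2 via tau·b

Answer: 2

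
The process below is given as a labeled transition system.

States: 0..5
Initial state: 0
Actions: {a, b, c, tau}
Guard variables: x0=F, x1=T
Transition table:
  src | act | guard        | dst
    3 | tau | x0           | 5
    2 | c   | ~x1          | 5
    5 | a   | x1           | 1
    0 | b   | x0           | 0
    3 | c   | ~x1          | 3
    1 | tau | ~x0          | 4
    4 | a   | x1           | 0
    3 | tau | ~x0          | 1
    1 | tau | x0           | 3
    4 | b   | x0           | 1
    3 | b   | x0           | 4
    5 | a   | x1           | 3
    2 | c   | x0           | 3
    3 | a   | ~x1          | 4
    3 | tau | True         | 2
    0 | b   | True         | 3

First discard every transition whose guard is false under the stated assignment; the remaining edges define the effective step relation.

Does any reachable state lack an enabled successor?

R = {0,1,2,3,4}
  0: b→3  [1 exit(s)]
  1: tau→4  [1 exit(s)]
  2: ∅  [no exit]
  3: tau→1  tau→2  [2 exit(s)]
  4: a→0  [1 exit(s)]
Path to 2: b·tau

Answer: DEADLOCK at state 2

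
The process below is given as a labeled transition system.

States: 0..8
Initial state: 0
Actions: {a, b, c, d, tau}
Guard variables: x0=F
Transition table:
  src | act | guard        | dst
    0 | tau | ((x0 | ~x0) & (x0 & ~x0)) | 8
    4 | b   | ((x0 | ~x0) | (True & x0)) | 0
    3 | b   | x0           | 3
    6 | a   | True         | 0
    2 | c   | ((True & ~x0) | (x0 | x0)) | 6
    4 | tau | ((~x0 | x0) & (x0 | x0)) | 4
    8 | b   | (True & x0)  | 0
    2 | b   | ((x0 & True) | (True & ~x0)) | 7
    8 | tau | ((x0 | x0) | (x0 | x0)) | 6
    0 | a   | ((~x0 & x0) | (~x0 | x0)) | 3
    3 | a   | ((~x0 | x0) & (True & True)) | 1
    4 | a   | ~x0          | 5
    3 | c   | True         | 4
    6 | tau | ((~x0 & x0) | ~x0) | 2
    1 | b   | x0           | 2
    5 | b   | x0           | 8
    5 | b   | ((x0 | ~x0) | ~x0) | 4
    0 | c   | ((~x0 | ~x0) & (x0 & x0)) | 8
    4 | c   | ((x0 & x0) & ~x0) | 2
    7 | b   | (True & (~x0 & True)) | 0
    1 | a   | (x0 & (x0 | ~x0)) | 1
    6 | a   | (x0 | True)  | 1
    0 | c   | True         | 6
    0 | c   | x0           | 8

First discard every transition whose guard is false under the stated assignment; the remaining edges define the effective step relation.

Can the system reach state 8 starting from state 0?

Answer: UNREACHABLE

Working:
After dropping false guards: 13 live edges.
Layer 0: {0}
Layer 1: {3,6}  total {0,3,6}
Layer 2: {1,2,4}  total {0,1,2,3,4,6}
Layer 3: {5,7}  total {0,1,2,3,4,5,6,7}
Reachable = {0,1,2,3,4,5,6,7}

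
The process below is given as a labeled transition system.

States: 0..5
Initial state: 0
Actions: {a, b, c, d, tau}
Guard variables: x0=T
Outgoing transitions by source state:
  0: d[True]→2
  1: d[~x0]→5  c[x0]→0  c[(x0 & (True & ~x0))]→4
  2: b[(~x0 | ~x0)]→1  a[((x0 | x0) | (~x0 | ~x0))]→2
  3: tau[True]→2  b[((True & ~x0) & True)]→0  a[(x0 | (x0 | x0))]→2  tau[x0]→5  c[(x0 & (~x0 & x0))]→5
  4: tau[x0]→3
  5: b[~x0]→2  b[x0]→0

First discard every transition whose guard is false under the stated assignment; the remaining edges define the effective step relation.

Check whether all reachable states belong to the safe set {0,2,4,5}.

Safe = {0,2,4,5}
R = {0,2}
  0: safe
  2: safe

Answer: INVARIANT HOLDS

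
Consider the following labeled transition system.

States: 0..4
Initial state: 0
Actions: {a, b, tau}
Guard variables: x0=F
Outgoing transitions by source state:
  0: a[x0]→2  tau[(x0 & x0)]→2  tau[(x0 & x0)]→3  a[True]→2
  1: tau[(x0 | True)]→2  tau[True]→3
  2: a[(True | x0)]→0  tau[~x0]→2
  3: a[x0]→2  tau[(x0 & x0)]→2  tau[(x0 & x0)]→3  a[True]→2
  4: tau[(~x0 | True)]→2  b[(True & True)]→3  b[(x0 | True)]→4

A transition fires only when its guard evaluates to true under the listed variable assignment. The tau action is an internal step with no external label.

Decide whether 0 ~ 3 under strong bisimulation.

Answer: BISIMILAR

Analysis:
Compute ~ classes (split until stable):
  P[0] = {{0,1,2,3,4}}
  P[1] = {{0,3},{1},{2},{4}}
Fixed point at round 2; 4 class(es).
class of 0: {0,3}; class of 3: {0,3}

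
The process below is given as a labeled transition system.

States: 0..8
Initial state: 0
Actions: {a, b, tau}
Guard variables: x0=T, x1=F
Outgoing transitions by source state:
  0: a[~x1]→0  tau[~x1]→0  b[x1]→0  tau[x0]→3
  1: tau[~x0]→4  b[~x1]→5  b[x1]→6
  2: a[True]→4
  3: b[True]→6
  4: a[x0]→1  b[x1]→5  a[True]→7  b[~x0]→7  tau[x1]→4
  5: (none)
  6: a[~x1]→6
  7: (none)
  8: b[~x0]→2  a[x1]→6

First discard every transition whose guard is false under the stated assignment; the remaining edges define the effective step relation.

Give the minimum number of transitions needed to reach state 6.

Layered search for 6:
  depth 0: {0}
  depth 1: {3}
  depth 2: {6}
depth(6)=2, e.g. tau·b

Answer: 2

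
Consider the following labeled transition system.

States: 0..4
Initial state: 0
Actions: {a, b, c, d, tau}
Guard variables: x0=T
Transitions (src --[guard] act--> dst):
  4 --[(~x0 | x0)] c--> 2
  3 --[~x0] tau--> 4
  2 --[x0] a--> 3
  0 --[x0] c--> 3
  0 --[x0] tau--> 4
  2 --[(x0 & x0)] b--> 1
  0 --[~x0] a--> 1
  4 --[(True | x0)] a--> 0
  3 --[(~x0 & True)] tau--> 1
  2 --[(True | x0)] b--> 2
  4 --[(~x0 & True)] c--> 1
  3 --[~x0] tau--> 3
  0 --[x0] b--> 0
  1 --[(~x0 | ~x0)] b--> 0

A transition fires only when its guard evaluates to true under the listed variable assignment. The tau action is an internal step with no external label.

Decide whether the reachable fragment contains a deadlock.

Answer: DEADLOCK at state 1

Analysis:
Reach set: {0,1,2,3,4}
  0: b→0  c→3  tau→4  [deg 3]
  1: ∅  [no exit]
  2: a→3  b→1  b→2  [deg 3]
  3: ∅  [no exit]
  4: a→0  c→2  [deg 2]
witness 1: tau·c·b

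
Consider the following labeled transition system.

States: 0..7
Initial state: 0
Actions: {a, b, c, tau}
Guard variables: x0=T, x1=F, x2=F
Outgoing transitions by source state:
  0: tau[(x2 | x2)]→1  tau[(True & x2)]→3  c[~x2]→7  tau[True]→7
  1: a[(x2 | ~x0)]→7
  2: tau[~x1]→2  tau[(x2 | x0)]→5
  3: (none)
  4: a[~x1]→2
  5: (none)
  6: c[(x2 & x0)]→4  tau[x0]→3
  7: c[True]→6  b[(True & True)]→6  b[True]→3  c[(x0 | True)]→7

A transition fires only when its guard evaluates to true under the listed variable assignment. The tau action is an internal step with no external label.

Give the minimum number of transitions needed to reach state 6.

Breadth-first toward 6:
  Layer 0: {0}
  Layer 1: {7}
  Layer 2: {3,6}
depth(6)=2, e.g. c·b

Answer: 2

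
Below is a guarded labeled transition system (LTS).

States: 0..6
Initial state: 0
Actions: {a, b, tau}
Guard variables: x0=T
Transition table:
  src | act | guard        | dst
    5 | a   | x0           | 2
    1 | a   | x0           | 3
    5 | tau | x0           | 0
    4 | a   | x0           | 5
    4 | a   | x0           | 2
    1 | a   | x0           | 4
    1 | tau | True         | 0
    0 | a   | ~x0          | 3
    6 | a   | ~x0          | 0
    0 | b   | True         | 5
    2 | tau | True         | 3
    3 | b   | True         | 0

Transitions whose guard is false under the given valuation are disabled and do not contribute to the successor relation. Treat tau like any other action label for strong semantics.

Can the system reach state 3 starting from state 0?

Answer: REACHABLE

Working:
10 transition(s) survive guard evaluation.
Layer 0: {0}
Layer 1: {5}  cumulative {0,5}
Layer 2: {2}  cumulative {0,2,5}
Layer 3: {3}  cumulative {0,2,3,5}
Reach set: {0,2,3,5}
trace reaching 3: b·a·tau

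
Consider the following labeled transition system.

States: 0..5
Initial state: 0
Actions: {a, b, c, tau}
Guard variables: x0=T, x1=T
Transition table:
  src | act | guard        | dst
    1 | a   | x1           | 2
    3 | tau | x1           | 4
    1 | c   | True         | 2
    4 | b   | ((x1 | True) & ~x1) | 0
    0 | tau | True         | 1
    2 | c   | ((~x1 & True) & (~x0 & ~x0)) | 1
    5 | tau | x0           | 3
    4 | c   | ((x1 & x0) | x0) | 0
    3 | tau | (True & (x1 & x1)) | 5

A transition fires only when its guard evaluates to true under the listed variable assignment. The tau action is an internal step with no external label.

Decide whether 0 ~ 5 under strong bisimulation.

Answer: NOT BISIMILAR

Analysis:
Compute ~ classes (split until stable):
  round 0: {{0,1,2,3,4,5}}
  round 1: {{0,3,5},{1},{2},{4}}
  round 2: {{0},{1},{2},{3},{4},{5}}
Fixed point at round 3; 6 class(es).
class of 0: {0}; class of 5: {5}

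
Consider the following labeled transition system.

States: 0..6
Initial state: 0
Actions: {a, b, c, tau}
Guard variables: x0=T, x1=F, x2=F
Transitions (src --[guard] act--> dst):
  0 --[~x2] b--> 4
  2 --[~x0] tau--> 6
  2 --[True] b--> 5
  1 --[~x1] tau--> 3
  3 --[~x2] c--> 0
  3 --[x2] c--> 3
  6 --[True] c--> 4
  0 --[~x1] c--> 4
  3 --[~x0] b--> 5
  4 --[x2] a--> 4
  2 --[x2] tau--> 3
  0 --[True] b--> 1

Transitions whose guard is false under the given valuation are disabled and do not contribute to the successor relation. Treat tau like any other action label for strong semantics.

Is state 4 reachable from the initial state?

7 transition(s) survive guard evaluation.
L0 = {0}
L1 = {1,4}  total {0,1,4}
L2 = {3}  total {0,1,3,4}
R = {0,1,3,4}
witness 4: b

Answer: REACHABLE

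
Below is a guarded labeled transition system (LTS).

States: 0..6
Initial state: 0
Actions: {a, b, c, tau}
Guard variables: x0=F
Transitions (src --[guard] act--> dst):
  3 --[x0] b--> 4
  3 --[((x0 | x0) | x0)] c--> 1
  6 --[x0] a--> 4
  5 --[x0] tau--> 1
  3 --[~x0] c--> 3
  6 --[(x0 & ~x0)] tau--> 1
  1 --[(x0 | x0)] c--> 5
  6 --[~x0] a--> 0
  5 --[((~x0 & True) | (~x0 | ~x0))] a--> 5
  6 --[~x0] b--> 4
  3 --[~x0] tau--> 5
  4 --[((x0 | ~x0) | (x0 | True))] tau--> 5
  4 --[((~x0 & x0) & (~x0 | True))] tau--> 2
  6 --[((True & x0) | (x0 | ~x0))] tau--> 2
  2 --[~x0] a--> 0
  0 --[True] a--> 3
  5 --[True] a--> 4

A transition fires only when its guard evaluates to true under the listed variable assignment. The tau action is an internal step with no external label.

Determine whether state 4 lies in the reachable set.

Answer: REACHABLE

Analysis:
After dropping false guards: 10 live edges.
L0 = {0}
L1 = {3}  total {0,3}
L2 = {5}  total {0,3,5}
L3 = {4}  total {0,3,4,5}
Reachable = {0,3,4,5}
Path to 4: a·tau·a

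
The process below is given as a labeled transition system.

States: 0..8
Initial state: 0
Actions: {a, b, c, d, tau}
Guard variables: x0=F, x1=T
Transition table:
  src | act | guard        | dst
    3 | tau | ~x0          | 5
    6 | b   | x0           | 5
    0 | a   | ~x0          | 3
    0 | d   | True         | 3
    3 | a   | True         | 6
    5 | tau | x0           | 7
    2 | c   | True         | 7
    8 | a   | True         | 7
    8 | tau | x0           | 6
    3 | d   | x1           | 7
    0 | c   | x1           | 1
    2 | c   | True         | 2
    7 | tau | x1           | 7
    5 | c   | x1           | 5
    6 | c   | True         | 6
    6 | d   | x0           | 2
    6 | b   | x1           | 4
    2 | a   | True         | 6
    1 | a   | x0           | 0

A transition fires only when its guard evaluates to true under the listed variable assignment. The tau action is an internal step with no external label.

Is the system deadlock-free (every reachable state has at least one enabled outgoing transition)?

Reach set: {0,1,3,4,5,6,7}
  0: a→3  c→1  d→3  [deg 3]
  1: ∅  [STUCK]
  3: a→6  d→7  tau→5  [deg 3]
  4: ∅  [STUCK]
  5: c→5  [deg 1]
  6: b→4  c→6  [deg 2]
  7: tau→7  [deg 1]
Path to 1: c

Answer: DEADLOCK at state 1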